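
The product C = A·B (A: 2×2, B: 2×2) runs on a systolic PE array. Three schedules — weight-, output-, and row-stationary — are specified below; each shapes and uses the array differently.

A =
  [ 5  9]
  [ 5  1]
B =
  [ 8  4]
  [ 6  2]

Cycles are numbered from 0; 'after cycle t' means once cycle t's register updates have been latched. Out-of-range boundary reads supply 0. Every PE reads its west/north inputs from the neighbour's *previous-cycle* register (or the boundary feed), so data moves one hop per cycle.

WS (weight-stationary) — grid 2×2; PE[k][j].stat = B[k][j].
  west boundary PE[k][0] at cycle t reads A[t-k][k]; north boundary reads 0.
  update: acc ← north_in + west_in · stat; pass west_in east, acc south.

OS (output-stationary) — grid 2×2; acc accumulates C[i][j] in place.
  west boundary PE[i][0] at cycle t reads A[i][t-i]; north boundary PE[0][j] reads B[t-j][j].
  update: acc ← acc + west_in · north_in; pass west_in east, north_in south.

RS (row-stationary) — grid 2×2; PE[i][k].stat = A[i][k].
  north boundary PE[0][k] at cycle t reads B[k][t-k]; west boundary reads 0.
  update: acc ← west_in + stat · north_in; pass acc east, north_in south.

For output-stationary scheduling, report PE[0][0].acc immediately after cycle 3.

OS on a 2×2 grid — tracing PE[0][0] and its feeders:
  [0] (0,0) acc=40 (h:5 v:8)
  [1] (0,0) acc=94 (h:9 v:6)
  [2] (0,0) acc=94 (h:0 v:0)
  [3] (0,0) acc=94 (h:0 v:0)

PE[0][0].acc = 94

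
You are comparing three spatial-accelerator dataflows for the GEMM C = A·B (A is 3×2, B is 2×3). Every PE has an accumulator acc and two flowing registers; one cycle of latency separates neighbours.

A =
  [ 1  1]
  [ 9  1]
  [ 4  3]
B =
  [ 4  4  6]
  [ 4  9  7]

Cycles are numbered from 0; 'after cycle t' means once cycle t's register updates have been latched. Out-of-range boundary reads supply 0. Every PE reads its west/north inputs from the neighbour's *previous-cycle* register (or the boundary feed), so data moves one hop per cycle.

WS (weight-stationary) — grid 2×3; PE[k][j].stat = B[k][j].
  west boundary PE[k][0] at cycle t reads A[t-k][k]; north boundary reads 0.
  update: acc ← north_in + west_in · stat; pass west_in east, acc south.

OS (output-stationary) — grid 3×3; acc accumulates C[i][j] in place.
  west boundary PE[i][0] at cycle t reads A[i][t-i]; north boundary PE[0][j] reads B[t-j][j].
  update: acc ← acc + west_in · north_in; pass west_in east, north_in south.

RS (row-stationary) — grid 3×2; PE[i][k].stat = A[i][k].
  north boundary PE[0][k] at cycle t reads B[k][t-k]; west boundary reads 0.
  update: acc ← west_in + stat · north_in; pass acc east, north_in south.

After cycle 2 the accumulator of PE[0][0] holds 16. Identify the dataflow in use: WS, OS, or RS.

— WS: 2×3; PE[0][0] trace:
  after 0 — PE[0][0] acc=4, pass-E 1, pass-S 4
  after 1 — PE[0][0] acc=36, pass-E 9, pass-S 36
  after 2 — PE[0][0] acc=16, pass-E 4, pass-S 16
— OS: 3×3; PE[0][0] trace:
  after 0 — PE[0][0] acc=4, pass-E 1, pass-S 4
  after 1 — PE[0][0] acc=8, pass-E 1, pass-S 4
  after 2 — PE[0][0] acc=8, pass-E 0, pass-S 0
— RS: 3×2; PE[0][0] trace:
  after 0 — PE[0][0] acc=4, pass-E 4, pass-S 4
  after 1 — PE[0][0] acc=4, pass-E 4, pass-S 4
  after 2 — PE[0][0] acc=6, pass-E 6, pass-S 6

dataflow = WS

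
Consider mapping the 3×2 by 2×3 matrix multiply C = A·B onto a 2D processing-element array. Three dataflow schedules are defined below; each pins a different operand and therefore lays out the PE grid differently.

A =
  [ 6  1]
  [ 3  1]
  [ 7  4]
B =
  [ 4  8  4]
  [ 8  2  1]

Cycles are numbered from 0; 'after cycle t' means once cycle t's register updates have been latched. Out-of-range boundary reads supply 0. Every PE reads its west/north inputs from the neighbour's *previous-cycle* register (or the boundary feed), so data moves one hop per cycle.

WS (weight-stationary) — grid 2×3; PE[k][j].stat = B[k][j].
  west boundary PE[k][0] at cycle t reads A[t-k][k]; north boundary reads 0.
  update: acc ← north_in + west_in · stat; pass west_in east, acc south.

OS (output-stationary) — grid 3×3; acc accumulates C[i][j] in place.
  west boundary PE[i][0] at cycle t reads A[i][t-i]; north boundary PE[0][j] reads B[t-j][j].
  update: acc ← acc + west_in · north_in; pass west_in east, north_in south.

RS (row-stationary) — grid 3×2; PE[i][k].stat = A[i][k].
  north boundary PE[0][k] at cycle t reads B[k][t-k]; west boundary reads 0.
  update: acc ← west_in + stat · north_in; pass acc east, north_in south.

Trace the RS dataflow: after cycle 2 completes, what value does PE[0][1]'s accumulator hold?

RS 3×2: PE[0][1] cycle-by-cycle (with neighbour feeds):
  0: (0,0).acc=24  regs=<24,4>
  0: (0,1).acc=0  regs=<0,0>
  1: (0,0).acc=48  regs=<48,8>
  1: (0,1).acc=32  regs=<32,8>
  2: (0,0).acc=24  regs=<24,4>
  2: (0,1).acc=50  regs=<50,2>

PE[0][1].acc = 50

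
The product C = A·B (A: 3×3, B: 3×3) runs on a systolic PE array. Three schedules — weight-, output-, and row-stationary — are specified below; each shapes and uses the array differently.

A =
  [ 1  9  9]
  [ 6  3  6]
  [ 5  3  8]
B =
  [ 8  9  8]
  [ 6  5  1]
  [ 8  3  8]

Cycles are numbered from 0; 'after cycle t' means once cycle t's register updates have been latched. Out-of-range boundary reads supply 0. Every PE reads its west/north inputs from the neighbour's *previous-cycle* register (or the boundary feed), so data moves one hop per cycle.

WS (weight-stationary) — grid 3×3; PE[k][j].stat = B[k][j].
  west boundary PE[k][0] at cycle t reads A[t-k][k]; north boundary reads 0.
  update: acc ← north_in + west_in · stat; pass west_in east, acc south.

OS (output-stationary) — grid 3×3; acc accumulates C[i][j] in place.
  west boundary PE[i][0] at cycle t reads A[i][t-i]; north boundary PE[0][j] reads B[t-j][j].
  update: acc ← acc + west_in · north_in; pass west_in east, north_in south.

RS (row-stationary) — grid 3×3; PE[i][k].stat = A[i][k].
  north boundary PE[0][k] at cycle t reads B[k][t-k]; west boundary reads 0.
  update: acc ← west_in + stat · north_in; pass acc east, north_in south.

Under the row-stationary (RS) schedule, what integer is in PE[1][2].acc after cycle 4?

RS (3×3). Following PE[1][2] plus its west/north inputs:
  step 0 · PE0,2: acc=0; fwd→0 fwd↓0
  step 0 · PE1,1: acc=0; fwd→0 fwd↓0
  step 0 · PE1,2: acc=0; fwd→0 fwd↓0
  step 1 · PE0,2: acc=0; fwd→0 fwd↓0
  step 1 · PE1,1: acc=0; fwd→0 fwd↓0
  step 1 · PE1,2: acc=0; fwd→0 fwd↓0
  step 2 · PE0,2: acc=134; fwd→134 fwd↓8
  step 2 · PE1,1: acc=66; fwd→66 fwd↓6
  step 2 · PE1,2: acc=0; fwd→0 fwd↓0
  step 3 · PE0,2: acc=81; fwd→81 fwd↓3
  step 3 · PE1,1: acc=69; fwd→69 fwd↓5
  step 3 · PE1,2: acc=114; fwd→114 fwd↓8
  step 4 · PE0,2: acc=89; fwd→89 fwd↓8
  step 4 · PE1,1: acc=51; fwd→51 fwd↓1
  step 4 · PE1,2: acc=87; fwd→87 fwd↓3

PE[1][2].acc = 87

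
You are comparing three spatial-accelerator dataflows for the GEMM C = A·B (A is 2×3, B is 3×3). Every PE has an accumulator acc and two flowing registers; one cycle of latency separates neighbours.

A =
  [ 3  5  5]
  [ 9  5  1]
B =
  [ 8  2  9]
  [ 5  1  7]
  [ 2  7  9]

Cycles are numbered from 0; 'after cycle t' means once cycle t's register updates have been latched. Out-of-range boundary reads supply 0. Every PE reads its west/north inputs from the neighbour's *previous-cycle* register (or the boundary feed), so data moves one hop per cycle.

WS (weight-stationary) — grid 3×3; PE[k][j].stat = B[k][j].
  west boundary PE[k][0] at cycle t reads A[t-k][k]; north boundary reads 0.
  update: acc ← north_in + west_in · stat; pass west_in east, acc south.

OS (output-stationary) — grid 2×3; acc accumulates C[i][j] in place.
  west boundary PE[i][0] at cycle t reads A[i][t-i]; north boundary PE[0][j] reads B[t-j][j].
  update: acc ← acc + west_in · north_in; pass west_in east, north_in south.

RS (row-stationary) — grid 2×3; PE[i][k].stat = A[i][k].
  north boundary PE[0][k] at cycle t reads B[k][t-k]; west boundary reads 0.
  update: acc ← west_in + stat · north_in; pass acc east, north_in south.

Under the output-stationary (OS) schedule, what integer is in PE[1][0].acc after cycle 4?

OS on a 2×3 grid — tracing PE[1][0] and its feeders:
  cycle 0: PE[0][0] → acc 24, east 3, south 8
  cycle 0: PE[1][0] → acc 0, east 0, south 0
  cycle 1: PE[0][0] → acc 49, east 5, south 5
  cycle 1: PE[1][0] → acc 72, east 9, south 8
  cycle 2: PE[0][0] → acc 59, east 5, south 2
  cycle 2: PE[1][0] → acc 97, east 5, south 5
  cycle 3: PE[0][0] → acc 59, east 0, south 0
  cycle 3: PE[1][0] → acc 99, east 1, south 2
  cycle 4: PE[0][0] → acc 59, east 0, south 0
  cycle 4: PE[1][0] → acc 99, east 0, south 0

PE[1][0].acc = 99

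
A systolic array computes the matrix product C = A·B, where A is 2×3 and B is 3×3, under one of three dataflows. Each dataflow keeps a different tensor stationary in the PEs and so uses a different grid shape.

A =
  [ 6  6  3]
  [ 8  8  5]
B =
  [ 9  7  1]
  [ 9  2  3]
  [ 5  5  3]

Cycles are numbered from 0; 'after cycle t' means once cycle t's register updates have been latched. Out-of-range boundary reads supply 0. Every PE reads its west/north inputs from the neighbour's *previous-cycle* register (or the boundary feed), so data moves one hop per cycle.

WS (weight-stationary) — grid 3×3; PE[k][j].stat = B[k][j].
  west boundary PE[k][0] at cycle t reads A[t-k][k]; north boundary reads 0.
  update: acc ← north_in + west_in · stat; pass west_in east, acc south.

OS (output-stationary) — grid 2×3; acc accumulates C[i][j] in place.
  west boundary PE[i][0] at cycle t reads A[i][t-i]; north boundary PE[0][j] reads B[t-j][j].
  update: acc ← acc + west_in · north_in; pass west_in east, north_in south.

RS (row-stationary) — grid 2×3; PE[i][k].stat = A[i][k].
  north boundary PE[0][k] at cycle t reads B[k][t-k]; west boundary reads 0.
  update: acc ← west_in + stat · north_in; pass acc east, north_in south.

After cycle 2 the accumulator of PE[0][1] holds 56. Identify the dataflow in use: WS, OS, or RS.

dataflow = WS

WS (3×3 grid), PE[0][1]:
  [0] (0,1) acc=0 (h:0 v:0)
  [1] (0,1) acc=42 (h:6 v:42)
  [2] (0,1) acc=56 (h:8 v:56)
OS (2×3 grid), PE[0][1]:
  [0] (0,1) acc=0 (h:0 v:0)
  [1] (0,1) acc=42 (h:6 v:7)
  [2] (0,1) acc=54 (h:6 v:2)
RS (2×3 grid), PE[0][1]:
  [0] (0,1) acc=0 (h:0 v:0)
  [1] (0,1) acc=108 (h:108 v:9)
  [2] (0,1) acc=54 (h:54 v:2)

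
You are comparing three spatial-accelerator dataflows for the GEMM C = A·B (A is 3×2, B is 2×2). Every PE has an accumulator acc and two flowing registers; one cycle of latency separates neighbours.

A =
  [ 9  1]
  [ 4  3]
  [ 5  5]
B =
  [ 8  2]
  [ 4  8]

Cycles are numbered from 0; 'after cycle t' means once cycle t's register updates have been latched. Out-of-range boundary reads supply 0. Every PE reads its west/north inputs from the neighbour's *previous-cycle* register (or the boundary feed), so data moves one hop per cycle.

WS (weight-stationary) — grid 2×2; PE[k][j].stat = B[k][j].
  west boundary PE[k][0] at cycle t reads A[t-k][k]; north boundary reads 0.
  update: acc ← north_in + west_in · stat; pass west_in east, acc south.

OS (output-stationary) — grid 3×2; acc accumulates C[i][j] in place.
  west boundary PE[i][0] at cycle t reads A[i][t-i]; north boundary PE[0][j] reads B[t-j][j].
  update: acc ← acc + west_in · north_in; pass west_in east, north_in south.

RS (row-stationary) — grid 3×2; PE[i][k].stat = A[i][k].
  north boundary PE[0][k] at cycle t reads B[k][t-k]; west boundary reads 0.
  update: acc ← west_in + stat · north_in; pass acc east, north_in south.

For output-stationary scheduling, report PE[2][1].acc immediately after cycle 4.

PE[2][1].acc = 50

OS on a 3×2 grid — tracing PE[2][1] and its feeders:
  t=0 PE[1][1]: acc=0 h=0 v=0
  t=0 PE[2][0]: acc=0 h=0 v=0
  t=0 PE[2][1]: acc=0 h=0 v=0
  t=1 PE[1][1]: acc=0 h=0 v=0
  t=1 PE[2][0]: acc=0 h=0 v=0
  t=1 PE[2][1]: acc=0 h=0 v=0
  t=2 PE[1][1]: acc=8 h=4 v=2
  t=2 PE[2][0]: acc=40 h=5 v=8
  t=2 PE[2][1]: acc=0 h=0 v=0
  t=3 PE[1][1]: acc=32 h=3 v=8
  t=3 PE[2][0]: acc=60 h=5 v=4
  t=3 PE[2][1]: acc=10 h=5 v=2
  t=4 PE[1][1]: acc=32 h=0 v=0
  t=4 PE[2][0]: acc=60 h=0 v=0
  t=4 PE[2][1]: acc=50 h=5 v=8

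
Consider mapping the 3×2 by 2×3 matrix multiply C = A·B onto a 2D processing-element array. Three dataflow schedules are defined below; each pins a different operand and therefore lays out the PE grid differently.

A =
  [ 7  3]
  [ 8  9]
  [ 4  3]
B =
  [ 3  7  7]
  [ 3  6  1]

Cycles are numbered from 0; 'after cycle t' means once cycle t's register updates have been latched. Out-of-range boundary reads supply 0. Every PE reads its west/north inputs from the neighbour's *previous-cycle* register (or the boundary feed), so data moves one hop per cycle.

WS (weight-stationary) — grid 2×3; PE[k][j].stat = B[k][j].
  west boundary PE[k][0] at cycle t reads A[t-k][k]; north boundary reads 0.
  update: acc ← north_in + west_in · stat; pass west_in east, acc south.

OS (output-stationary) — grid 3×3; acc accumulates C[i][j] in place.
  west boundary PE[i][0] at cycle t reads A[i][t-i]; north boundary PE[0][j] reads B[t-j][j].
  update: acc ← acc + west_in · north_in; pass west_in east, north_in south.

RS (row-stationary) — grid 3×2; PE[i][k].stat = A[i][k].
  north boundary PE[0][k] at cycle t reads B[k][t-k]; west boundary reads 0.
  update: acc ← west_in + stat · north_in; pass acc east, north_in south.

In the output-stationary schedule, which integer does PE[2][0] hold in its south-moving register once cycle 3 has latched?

OS on a 3×3 grid — tracing PE[2][0] and its feeders:
  after 0 — PE[1][0] acc=0, pass-E 0, pass-S 0
  after 0 — PE[2][0] acc=0, pass-E 0, pass-S 0
  after 1 — PE[1][0] acc=24, pass-E 8, pass-S 3
  after 1 — PE[2][0] acc=0, pass-E 0, pass-S 0
  after 2 — PE[1][0] acc=51, pass-E 9, pass-S 3
  after 2 — PE[2][0] acc=12, pass-E 4, pass-S 3
  after 3 — PE[1][0] acc=51, pass-E 0, pass-S 0
  after 3 — PE[2][0] acc=21, pass-E 3, pass-S 3

register = 3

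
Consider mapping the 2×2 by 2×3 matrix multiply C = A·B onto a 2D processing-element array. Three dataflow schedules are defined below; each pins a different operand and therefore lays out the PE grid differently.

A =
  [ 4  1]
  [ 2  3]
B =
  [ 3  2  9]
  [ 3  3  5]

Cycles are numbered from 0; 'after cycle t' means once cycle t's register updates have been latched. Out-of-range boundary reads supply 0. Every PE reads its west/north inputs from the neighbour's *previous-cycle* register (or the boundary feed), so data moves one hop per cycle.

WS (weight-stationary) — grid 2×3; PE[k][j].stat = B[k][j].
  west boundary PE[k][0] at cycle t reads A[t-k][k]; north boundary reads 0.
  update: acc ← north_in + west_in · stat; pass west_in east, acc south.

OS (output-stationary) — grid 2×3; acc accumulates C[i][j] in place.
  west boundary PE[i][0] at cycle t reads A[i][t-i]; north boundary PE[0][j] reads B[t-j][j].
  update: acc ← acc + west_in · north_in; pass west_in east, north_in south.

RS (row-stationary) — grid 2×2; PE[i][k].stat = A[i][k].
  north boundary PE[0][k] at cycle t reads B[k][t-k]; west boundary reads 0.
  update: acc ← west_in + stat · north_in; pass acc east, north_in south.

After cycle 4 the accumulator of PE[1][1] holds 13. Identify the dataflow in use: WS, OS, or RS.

dataflow = OS

WS [2×3] PE[1][1] across cycles:
  after 0 — PE[1][1] acc=0, pass-E 0, pass-S 0
  after 1 — PE[1][1] acc=0, pass-E 0, pass-S 0
  after 2 — PE[1][1] acc=11, pass-E 1, pass-S 11
  after 3 — PE[1][1] acc=13, pass-E 3, pass-S 13
  after 4 — PE[1][1] acc=0, pass-E 0, pass-S 0
OS [2×3] PE[1][1] across cycles:
  after 0 — PE[1][1] acc=0, pass-E 0, pass-S 0
  after 1 — PE[1][1] acc=0, pass-E 0, pass-S 0
  after 2 — PE[1][1] acc=4, pass-E 2, pass-S 2
  after 3 — PE[1][1] acc=13, pass-E 3, pass-S 3
  after 4 — PE[1][1] acc=13, pass-E 0, pass-S 0
RS [2×2] PE[1][1] across cycles:
  after 0 — PE[1][1] acc=0, pass-E 0, pass-S 0
  after 1 — PE[1][1] acc=0, pass-E 0, pass-S 0
  after 2 — PE[1][1] acc=15, pass-E 15, pass-S 3
  after 3 — PE[1][1] acc=13, pass-E 13, pass-S 3
  after 4 — PE[1][1] acc=33, pass-E 33, pass-S 5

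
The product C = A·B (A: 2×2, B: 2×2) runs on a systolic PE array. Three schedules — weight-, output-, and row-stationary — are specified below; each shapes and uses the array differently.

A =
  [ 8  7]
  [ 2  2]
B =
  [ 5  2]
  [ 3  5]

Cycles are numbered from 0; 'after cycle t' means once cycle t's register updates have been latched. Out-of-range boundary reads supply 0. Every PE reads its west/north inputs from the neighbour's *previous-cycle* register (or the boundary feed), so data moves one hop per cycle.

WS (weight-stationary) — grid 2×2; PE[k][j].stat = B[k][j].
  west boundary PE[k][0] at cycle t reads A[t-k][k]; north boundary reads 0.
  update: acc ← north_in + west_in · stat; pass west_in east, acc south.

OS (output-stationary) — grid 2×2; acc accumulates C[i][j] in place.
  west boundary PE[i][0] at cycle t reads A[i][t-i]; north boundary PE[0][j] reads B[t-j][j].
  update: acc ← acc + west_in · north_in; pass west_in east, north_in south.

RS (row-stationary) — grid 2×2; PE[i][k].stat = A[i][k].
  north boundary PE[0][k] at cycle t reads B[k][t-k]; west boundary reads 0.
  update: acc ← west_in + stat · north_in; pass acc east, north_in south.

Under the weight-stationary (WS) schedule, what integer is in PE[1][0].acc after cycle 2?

WS on a 2×2 grid — tracing PE[1][0] and its feeders:
  step 0 · PE0,0: acc=40; fwd→8 fwd↓40
  step 0 · PE1,0: acc=0; fwd→0 fwd↓0
  step 1 · PE0,0: acc=10; fwd→2 fwd↓10
  step 1 · PE1,0: acc=61; fwd→7 fwd↓61
  step 2 · PE0,0: acc=0; fwd→0 fwd↓0
  step 2 · PE1,0: acc=16; fwd→2 fwd↓16

PE[1][0].acc = 16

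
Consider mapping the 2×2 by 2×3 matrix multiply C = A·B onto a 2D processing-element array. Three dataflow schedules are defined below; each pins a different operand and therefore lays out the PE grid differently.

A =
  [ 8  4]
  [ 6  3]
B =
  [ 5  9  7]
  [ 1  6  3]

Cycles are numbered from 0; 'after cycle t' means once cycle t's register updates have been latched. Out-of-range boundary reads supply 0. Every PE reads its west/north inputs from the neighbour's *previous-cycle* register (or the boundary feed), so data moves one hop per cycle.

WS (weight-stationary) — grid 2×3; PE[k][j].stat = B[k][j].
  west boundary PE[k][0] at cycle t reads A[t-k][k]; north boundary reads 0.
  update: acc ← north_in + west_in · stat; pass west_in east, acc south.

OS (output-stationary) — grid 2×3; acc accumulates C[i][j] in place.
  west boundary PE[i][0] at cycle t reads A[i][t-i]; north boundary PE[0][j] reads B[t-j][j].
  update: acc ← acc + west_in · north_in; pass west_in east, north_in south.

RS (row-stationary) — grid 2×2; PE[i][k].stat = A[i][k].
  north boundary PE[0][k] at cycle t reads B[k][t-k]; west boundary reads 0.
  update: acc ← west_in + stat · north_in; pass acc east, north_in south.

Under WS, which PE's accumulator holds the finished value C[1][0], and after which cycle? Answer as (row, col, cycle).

Under WS, C[1][0] lands at PE[1][0]:
  [0] (1,0) acc=0 (h:0 v:0)
  [1] (1,0) acc=44 (h:4 v:44)
  [2] (1,0) acc=33 (h:3 v:33)

(row, col, cycle) = (1, 0, 2)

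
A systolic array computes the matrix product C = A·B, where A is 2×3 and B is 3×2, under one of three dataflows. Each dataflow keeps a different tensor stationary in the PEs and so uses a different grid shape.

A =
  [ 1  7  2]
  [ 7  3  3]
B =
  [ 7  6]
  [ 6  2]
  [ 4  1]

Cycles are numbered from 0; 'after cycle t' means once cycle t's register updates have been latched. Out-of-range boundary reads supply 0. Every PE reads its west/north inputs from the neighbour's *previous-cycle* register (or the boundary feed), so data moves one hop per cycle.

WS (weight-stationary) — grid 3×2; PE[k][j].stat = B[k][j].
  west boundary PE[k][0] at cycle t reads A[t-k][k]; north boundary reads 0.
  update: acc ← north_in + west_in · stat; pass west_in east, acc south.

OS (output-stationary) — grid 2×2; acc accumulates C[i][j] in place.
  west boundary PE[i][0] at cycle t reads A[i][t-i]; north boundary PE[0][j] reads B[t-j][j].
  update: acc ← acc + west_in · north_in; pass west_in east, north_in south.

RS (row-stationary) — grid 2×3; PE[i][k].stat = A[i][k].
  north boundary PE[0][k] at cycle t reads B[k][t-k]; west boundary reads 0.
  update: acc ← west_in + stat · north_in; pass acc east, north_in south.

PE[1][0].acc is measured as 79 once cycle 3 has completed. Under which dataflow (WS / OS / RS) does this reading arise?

Under WS (3×2), PE[1][0]:
  [0] (1,0) acc=0 (h:0 v:0)
  [1] (1,0) acc=49 (h:7 v:49)
  [2] (1,0) acc=67 (h:3 v:67)
  [3] (1,0) acc=0 (h:0 v:0)
Under OS (2×2), PE[1][0]:
  [0] (1,0) acc=0 (h:0 v:0)
  [1] (1,0) acc=49 (h:7 v:7)
  [2] (1,0) acc=67 (h:3 v:6)
  [3] (1,0) acc=79 (h:3 v:4)
Under RS (2×3), PE[1][0]:
  [0] (1,0) acc=0 (h:0 v:0)
  [1] (1,0) acc=49 (h:49 v:7)
  [2] (1,0) acc=42 (h:42 v:6)
  [3] (1,0) acc=0 (h:0 v:0)

dataflow = OS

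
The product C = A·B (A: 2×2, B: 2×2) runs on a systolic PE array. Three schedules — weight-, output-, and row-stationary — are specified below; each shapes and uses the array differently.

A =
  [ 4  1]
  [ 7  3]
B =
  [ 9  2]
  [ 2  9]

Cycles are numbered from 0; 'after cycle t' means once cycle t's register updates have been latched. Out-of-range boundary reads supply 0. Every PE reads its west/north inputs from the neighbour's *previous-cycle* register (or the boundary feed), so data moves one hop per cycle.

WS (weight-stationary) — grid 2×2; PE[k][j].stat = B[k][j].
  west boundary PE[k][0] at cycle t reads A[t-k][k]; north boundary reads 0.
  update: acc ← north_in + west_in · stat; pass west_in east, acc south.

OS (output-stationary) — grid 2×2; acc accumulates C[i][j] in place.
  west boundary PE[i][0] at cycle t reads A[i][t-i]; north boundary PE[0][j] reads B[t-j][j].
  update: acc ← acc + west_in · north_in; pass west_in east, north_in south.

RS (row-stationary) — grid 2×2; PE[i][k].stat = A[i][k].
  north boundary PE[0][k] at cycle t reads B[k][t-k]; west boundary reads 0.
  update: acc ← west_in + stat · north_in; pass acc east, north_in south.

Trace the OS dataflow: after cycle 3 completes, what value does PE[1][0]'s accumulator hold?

Tracing OS — 2×2 array, target PE[1][0]:
  after 0 — PE[0][0] acc=36, pass-E 4, pass-S 9
  after 0 — PE[1][0] acc=0, pass-E 0, pass-S 0
  after 1 — PE[0][0] acc=38, pass-E 1, pass-S 2
  after 1 — PE[1][0] acc=63, pass-E 7, pass-S 9
  after 2 — PE[0][0] acc=38, pass-E 0, pass-S 0
  after 2 — PE[1][0] acc=69, pass-E 3, pass-S 2
  after 3 — PE[0][0] acc=38, pass-E 0, pass-S 0
  after 3 — PE[1][0] acc=69, pass-E 0, pass-S 0

PE[1][0].acc = 69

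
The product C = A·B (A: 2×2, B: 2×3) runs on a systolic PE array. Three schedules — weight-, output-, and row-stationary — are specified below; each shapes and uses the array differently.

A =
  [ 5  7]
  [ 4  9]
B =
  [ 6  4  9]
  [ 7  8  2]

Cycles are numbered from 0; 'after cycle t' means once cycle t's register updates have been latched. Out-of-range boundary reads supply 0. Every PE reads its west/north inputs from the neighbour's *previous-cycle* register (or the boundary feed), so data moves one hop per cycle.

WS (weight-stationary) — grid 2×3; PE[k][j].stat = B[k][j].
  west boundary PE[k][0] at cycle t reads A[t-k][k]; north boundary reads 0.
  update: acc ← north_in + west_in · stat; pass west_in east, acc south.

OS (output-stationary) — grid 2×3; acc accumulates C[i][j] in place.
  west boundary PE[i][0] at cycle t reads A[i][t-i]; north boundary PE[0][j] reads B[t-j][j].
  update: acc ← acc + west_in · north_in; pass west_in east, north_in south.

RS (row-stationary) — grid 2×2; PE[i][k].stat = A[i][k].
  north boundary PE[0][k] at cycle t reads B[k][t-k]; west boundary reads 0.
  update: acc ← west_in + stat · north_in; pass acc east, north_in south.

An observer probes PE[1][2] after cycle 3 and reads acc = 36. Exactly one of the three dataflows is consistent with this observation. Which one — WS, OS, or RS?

Under WS (2×3), PE[1][2]:
  t=0 PE[1][2]: acc=0 h=0 v=0
  t=1 PE[1][2]: acc=0 h=0 v=0
  t=2 PE[1][2]: acc=0 h=0 v=0
  t=3 PE[1][2]: acc=59 h=7 v=59
Under OS (2×3), PE[1][2]:
  t=0 PE[1][2]: acc=0 h=0 v=0
  t=1 PE[1][2]: acc=0 h=0 v=0
  t=2 PE[1][2]: acc=0 h=0 v=0
  t=3 PE[1][2]: acc=36 h=4 v=9
RS: PE[1][2] is outside its 2×2 grid.

dataflow = OS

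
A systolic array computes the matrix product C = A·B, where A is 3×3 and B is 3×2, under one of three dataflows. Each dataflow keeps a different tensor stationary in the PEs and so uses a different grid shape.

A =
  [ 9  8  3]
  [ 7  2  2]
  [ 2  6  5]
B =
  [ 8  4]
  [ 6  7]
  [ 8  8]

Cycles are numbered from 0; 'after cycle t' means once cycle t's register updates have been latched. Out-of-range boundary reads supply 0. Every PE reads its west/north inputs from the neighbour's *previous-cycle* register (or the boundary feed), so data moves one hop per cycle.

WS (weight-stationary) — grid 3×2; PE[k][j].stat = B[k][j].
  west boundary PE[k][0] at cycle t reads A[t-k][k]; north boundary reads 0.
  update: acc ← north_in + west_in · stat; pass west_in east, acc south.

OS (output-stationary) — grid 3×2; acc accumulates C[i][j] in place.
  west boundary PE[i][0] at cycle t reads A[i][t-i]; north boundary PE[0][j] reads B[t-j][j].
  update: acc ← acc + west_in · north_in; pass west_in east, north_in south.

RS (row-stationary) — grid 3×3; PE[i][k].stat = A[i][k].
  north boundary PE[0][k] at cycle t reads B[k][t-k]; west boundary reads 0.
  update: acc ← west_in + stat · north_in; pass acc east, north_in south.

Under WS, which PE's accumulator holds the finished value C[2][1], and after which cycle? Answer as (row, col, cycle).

WS — PE[2][1] is where C[2][1] collects:
  c0 r2c1: 0 / 0 / 0
  c1 r2c1: 0 / 0 / 0
  c2 r2c1: 0 / 0 / 0
  c3 r2c1: 116 / 3 / 116
  c4 r2c1: 58 / 2 / 58
  c5 r2c1: 90 / 5 / 90

(row, col, cycle) = (2, 1, 5)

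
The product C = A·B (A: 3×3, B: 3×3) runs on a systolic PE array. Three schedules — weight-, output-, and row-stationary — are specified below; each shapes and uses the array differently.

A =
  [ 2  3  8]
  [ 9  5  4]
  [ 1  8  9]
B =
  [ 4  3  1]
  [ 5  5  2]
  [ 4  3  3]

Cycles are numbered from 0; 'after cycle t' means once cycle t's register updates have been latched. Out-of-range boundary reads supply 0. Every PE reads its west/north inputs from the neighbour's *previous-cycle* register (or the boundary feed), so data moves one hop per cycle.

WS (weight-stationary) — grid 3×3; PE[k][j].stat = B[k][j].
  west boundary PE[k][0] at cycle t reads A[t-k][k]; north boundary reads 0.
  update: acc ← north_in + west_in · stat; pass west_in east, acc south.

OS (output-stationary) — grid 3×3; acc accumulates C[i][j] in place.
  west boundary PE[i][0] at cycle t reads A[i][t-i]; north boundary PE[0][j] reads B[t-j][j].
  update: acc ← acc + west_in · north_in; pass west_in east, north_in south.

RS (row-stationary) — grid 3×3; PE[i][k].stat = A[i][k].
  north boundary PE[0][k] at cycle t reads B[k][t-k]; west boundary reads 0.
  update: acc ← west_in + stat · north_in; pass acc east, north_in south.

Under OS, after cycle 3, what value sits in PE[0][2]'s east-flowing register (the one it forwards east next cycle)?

register = 3

OS 3×3: PE[0][2] cycle-by-cycle (with neighbour feeds):
  step 0 · PE0,1: acc=0; fwd→0 fwd↓0
  step 0 · PE0,2: acc=0; fwd→0 fwd↓0
  step 1 · PE0,1: acc=6; fwd→2 fwd↓3
  step 1 · PE0,2: acc=0; fwd→0 fwd↓0
  step 2 · PE0,1: acc=21; fwd→3 fwd↓5
  step 2 · PE0,2: acc=2; fwd→2 fwd↓1
  step 3 · PE0,1: acc=45; fwd→8 fwd↓3
  step 3 · PE0,2: acc=8; fwd→3 fwd↓2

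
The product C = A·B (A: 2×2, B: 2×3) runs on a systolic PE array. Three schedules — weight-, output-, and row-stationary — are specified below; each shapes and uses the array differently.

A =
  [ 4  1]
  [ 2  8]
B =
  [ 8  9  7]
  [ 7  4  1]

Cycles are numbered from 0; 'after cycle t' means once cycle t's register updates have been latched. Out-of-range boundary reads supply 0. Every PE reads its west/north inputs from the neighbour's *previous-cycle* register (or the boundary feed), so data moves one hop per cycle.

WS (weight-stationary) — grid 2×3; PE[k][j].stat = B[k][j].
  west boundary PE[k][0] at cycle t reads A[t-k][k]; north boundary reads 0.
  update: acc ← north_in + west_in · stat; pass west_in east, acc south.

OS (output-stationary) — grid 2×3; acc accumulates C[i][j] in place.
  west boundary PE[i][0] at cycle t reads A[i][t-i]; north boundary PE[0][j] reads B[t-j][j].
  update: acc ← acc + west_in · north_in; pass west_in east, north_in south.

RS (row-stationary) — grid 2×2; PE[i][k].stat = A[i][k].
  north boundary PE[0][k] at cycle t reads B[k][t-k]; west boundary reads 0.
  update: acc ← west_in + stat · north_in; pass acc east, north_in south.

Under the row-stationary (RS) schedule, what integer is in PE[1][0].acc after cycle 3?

PE[1][0].acc = 14

RS (2×2). Following PE[1][0] plus its west/north inputs:
  c0 r0c0: 32 / 32 / 8
  c0 r1c0: 0 / 0 / 0
  c1 r0c0: 36 / 36 / 9
  c1 r1c0: 16 / 16 / 8
  c2 r0c0: 28 / 28 / 7
  c2 r1c0: 18 / 18 / 9
  c3 r0c0: 0 / 0 / 0
  c3 r1c0: 14 / 14 / 7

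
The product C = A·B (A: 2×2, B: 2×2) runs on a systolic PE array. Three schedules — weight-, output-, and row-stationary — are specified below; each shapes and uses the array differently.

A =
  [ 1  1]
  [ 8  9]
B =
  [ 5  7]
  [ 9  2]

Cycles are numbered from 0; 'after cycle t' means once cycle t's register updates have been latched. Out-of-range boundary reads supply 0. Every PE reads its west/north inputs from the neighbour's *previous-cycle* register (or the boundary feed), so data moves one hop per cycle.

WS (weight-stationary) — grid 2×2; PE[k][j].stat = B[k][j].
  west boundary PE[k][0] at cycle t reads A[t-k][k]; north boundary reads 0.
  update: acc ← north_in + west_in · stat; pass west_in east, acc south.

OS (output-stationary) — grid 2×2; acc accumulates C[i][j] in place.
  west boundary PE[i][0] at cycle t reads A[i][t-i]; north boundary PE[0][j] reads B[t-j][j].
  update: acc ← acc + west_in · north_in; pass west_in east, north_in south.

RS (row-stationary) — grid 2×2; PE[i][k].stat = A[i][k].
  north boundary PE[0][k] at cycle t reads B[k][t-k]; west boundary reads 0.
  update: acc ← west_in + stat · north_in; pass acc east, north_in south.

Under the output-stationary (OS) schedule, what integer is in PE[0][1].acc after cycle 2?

PE[0][1].acc = 9

OS (2×2). Following PE[0][1] plus its west/north inputs:
  [0] (0,0) acc=5 (h:1 v:5)
  [0] (0,1) acc=0 (h:0 v:0)
  [1] (0,0) acc=14 (h:1 v:9)
  [1] (0,1) acc=7 (h:1 v:7)
  [2] (0,0) acc=14 (h:0 v:0)
  [2] (0,1) acc=9 (h:1 v:2)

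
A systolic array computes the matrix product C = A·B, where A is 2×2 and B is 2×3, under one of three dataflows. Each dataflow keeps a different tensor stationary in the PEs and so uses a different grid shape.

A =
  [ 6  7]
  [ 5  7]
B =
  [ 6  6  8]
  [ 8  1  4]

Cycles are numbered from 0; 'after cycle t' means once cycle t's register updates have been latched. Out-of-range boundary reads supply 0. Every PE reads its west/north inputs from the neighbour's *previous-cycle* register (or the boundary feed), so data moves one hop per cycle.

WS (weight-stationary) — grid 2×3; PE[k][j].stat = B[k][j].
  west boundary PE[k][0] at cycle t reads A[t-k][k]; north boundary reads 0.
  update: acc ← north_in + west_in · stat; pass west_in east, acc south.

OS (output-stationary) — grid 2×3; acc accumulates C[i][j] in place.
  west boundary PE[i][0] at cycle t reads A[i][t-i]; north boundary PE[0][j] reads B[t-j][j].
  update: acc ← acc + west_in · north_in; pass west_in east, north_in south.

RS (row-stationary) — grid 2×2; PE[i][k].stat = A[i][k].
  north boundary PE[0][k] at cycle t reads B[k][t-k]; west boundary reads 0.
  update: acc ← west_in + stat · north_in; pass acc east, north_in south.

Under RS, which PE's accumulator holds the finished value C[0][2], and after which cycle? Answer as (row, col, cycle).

RS: C[0][2] accumulates in PE[0][1]:
  t=0 PE[0][1]: acc=0 h=0 v=0
  t=1 PE[0][1]: acc=92 h=92 v=8
  t=2 PE[0][1]: acc=43 h=43 v=1
  t=3 PE[0][1]: acc=76 h=76 v=4

(row, col, cycle) = (0, 1, 3)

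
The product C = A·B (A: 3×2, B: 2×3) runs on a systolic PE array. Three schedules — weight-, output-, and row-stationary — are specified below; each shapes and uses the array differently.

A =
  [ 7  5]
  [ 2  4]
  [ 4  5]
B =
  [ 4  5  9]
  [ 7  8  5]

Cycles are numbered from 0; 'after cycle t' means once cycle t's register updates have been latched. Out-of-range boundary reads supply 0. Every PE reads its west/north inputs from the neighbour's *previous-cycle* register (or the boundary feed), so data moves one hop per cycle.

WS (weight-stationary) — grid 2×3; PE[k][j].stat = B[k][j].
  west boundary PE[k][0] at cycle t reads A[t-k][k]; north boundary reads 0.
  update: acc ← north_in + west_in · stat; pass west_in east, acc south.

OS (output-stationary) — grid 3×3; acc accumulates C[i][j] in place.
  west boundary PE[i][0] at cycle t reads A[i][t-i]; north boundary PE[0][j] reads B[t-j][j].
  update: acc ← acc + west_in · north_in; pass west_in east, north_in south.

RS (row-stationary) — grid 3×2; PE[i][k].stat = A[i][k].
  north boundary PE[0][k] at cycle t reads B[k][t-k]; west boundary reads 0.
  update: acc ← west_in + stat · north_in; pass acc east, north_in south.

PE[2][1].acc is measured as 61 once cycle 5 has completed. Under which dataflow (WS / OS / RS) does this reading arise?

dataflow = RS

WS (2×3): PE[2][1] does not exist.
— OS: 3×3; PE[2][1] trace:
  step 0 · PE2,1: acc=0; fwd→0 fwd↓0
  step 1 · PE2,1: acc=0; fwd→0 fwd↓0
  step 2 · PE2,1: acc=0; fwd→0 fwd↓0
  step 3 · PE2,1: acc=20; fwd→4 fwd↓5
  step 4 · PE2,1: acc=60; fwd→5 fwd↓8
  step 5 · PE2,1: acc=60; fwd→0 fwd↓0
— RS: 3×2; PE[2][1] trace:
  step 0 · PE2,1: acc=0; fwd→0 fwd↓0
  step 1 · PE2,1: acc=0; fwd→0 fwd↓0
  step 2 · PE2,1: acc=0; fwd→0 fwd↓0
  step 3 · PE2,1: acc=51; fwd→51 fwd↓7
  step 4 · PE2,1: acc=60; fwd→60 fwd↓8
  step 5 · PE2,1: acc=61; fwd→61 fwd↓5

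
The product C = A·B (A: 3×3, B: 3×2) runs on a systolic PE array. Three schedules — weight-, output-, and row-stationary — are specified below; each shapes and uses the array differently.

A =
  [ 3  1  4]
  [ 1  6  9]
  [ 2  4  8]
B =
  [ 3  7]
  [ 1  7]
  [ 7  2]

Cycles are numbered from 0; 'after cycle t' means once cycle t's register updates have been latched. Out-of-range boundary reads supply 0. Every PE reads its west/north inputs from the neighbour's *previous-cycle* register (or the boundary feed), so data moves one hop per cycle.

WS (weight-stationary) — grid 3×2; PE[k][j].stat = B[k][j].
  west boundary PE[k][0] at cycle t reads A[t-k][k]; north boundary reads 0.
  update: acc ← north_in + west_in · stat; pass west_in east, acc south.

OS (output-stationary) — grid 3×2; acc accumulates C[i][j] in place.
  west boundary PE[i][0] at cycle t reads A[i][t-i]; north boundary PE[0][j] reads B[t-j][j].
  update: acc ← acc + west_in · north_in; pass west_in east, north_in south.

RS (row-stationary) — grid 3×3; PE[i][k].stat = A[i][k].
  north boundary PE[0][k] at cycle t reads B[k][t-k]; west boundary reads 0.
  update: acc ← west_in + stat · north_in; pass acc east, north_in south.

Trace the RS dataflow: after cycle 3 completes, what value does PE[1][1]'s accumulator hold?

Tracing RS — 3×3 array, target PE[1][1]:
  c0 r0c1: 0 / 0 / 0
  c0 r1c0: 0 / 0 / 0
  c0 r1c1: 0 / 0 / 0
  c1 r0c1: 10 / 10 / 1
  c1 r1c0: 3 / 3 / 3
  c1 r1c1: 0 / 0 / 0
  c2 r0c1: 28 / 28 / 7
  c2 r1c0: 7 / 7 / 7
  c2 r1c1: 9 / 9 / 1
  c3 r0c1: 0 / 0 / 0
  c3 r1c0: 0 / 0 / 0
  c3 r1c1: 49 / 49 / 7

PE[1][1].acc = 49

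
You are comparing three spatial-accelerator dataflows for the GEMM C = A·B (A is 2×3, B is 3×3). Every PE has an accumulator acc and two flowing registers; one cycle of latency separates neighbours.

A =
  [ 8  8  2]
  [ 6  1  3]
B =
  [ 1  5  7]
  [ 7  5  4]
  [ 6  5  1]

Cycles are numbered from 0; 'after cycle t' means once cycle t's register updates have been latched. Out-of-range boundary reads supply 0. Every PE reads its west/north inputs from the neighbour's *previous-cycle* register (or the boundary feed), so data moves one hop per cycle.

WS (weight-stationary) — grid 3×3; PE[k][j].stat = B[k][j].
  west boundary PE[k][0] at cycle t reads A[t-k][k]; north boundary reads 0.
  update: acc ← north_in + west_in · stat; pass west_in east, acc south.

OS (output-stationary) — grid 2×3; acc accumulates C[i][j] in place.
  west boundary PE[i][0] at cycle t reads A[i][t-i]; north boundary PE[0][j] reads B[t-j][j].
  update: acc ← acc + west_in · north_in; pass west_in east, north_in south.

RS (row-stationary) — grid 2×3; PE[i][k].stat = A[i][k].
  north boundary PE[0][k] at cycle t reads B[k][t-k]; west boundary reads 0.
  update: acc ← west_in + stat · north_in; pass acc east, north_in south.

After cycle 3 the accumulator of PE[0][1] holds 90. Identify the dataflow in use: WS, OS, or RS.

— WS: 3×3; PE[0][1] trace:
  c0 r0c1: 0 / 0 / 0
  c1 r0c1: 40 / 8 / 40
  c2 r0c1: 30 / 6 / 30
  c3 r0c1: 0 / 0 / 0
— OS: 2×3; PE[0][1] trace:
  c0 r0c1: 0 / 0 / 0
  c1 r0c1: 40 / 8 / 5
  c2 r0c1: 80 / 8 / 5
  c3 r0c1: 90 / 2 / 5
— RS: 2×3; PE[0][1] trace:
  c0 r0c1: 0 / 0 / 0
  c1 r0c1: 64 / 64 / 7
  c2 r0c1: 80 / 80 / 5
  c3 r0c1: 88 / 88 / 4

dataflow = OS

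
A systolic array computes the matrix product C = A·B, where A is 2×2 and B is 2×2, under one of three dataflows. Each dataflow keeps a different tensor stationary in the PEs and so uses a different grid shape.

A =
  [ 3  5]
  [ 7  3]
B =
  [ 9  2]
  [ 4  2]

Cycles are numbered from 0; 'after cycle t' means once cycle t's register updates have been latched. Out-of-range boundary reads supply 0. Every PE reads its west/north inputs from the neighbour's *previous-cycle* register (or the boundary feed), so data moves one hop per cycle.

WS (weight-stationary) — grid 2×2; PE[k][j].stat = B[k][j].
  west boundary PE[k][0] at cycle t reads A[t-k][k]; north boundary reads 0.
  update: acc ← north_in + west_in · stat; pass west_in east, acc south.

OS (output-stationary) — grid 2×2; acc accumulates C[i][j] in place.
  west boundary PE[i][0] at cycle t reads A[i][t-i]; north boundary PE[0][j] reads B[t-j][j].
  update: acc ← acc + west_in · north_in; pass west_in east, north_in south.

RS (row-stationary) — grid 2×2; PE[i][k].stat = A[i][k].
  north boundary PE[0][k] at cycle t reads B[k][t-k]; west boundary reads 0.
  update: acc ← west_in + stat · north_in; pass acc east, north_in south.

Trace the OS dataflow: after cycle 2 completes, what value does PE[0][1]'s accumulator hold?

PE[0][1].acc = 16

Tracing OS — 2×2 array, target PE[0][1]:
  step 0 · PE0,0: acc=27; fwd→3 fwd↓9
  step 0 · PE0,1: acc=0; fwd→0 fwd↓0
  step 1 · PE0,0: acc=47; fwd→5 fwd↓4
  step 1 · PE0,1: acc=6; fwd→3 fwd↓2
  step 2 · PE0,0: acc=47; fwd→0 fwd↓0
  step 2 · PE0,1: acc=16; fwd→5 fwd↓2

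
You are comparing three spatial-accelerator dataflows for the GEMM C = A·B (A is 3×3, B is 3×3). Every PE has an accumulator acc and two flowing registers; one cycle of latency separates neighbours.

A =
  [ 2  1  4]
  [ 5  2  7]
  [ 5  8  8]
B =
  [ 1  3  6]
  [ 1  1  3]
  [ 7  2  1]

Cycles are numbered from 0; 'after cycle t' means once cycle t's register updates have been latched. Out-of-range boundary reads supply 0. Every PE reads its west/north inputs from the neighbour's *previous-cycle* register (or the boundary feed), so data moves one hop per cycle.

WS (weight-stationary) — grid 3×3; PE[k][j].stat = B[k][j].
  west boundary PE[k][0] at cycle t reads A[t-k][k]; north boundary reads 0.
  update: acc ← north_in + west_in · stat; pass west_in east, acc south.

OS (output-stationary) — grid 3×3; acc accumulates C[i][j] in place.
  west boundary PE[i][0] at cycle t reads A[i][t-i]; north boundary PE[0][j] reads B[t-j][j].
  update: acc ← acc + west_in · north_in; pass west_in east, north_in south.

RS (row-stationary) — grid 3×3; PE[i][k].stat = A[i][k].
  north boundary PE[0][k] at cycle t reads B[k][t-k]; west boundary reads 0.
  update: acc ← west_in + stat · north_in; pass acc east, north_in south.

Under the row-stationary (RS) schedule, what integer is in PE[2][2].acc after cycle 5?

PE[2][2].acc = 39

RS (3×3). Following PE[2][2] plus its west/north inputs:
  cycle 0: PE[1][2] → acc 0, east 0, south 0
  cycle 0: PE[2][1] → acc 0, east 0, south 0
  cycle 0: PE[2][2] → acc 0, east 0, south 0
  cycle 1: PE[1][2] → acc 0, east 0, south 0
  cycle 1: PE[2][1] → acc 0, east 0, south 0
  cycle 1: PE[2][2] → acc 0, east 0, south 0
  cycle 2: PE[1][2] → acc 0, east 0, south 0
  cycle 2: PE[2][1] → acc 0, east 0, south 0
  cycle 2: PE[2][2] → acc 0, east 0, south 0
  cycle 3: PE[1][2] → acc 56, east 56, south 7
  cycle 3: PE[2][1] → acc 13, east 13, south 1
  cycle 3: PE[2][2] → acc 0, east 0, south 0
  cycle 4: PE[1][2] → acc 31, east 31, south 2
  cycle 4: PE[2][1] → acc 23, east 23, south 1
  cycle 4: PE[2][2] → acc 69, east 69, south 7
  cycle 5: PE[1][2] → acc 43, east 43, south 1
  cycle 5: PE[2][1] → acc 54, east 54, south 3
  cycle 5: PE[2][2] → acc 39, east 39, south 2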